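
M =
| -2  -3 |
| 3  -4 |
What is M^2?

[[-5, 18], [-18, 7]]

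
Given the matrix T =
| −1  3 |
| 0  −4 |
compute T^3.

T^2 = [[1, −15], [0, 16]]
T^3 = [[−1, 63], [0, −64]]

[[−1, 63], [0, −64]]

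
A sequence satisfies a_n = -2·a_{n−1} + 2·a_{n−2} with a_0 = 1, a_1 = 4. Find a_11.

With companion matrix A = [[-2, 2], [1, 0]], [a_n, a_{n−1}]ᵀ = A·[a_{n−1}, a_{n−2}]ᵀ, so [a_11, a_10]ᵀ = A^10·[a_1, a_0]ᵀ.
A^10 = [[18272, -13376], [-6688, 4896]], giving [a_11, a_10]ᵀ = [[59712], [-21856]].

59712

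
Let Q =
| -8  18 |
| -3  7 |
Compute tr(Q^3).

-7

tr Q = -1 and det Q = -2, so the characteristic polynomial is λ² − (-1)λ + (-2) with roots -2 and 1.
Eigenvectors give P = [[-3, 2], [-1, 1]] with P⁻¹ = [[-1, 2], [-1, 3]], and Q = P·diag(-2, 1)·P⁻¹.
Then Q^3 = P·diag(-8, 1)·P⁻¹ = [[24, 2], [8, 1]] · [[-1, 2], [-1, 3]] = [[-26, 54], [-9, 19]].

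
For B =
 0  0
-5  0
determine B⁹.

B is strictly triangular, hence nilpotent: B² = 0, so B⁹ = 0.

[[0, 0], [0, 0]]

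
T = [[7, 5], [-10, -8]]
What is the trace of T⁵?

tr T = -1 and det T = -6, so the characteristic polynomial is λ² − (-1)λ + (-6) with roots 2 and -3.
Eigenvectors give P = [[-1, 1], [1, -2]] with P⁻¹ = [[-2, -1], [-1, -1]], and T = P·diag(2, -3)·P⁻¹.
Then T⁵ = P·diag(32, -243)·P⁻¹ = [[-32, -243], [32, 486]] · [[-2, -1], [-1, -1]] = [[307, 275], [-550, -518]].

-211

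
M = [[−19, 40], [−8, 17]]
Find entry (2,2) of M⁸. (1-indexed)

tr M = −2 and det M = −3, so the characteristic polynomial is λ² − (−2)λ + (−3) with roots −3 and 1.
Eigenvectors give P = [[5, 2], [2, 1]] with P⁻¹ = [[1, −2], [−2, 5]], and M = P·diag(−3, 1)·P⁻¹.
Then M⁸ = P·diag(6561, 1)·P⁻¹ = [[32805, 2], [13122, 1]] · [[1, −2], [−2, 5]] = [[32801, −65600], [13120, −26239]].

−26239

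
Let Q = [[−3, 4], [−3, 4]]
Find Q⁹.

[[−3, 4], [−3, 4]]

Q² = Q (a projection; rank 1, trace 1), so Q⁹ = Q.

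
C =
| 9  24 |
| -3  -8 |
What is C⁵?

C² = C (a projection; rank 1, trace 1), so C⁵ = C.

[[9, 24], [-3, -8]]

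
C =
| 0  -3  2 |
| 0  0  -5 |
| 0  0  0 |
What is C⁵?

[[0, 0, 0], [0, 0, 0], [0, 0, 0]]

C is strictly triangular, hence nilpotent: C³ = 0, so C⁵ = 0.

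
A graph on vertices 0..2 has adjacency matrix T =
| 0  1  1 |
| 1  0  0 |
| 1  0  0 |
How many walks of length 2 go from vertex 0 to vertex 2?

0

The number of length-2 walks from vertex 0 to vertex 2 is entry (0,2) of T², where T is the adjacency matrix.
T² = [[2, 0, 0], [0, 1, 1], [0, 1, 1]]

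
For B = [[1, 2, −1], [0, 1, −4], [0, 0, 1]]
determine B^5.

B = I + N where N = [[0, 2, −1], [0, 0, −4], [0, 0, 0]] is strictly upper-triangular, so N^3 = 0.
(I + N)^5 = I + 5·N + 10·N^2 = [[1, 10, −85], [0, 1, −20], [0, 0, 1]].

[[1, 10, −85], [0, 1, −20], [0, 0, 1]]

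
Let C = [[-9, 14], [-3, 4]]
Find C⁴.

tr C = -5 and det C = 6, so the characteristic polynomial is λ² − (-5)λ + (6) with roots -3 and -2.
Eigenvectors give P = [[7, 2], [3, 1]] with P⁻¹ = [[1, -2], [-3, 7]], and C = P·diag(-3, -2)·P⁻¹.
Then C⁴ = P·diag(81, 16)·P⁻¹ = [[567, 32], [243, 16]] · [[1, -2], [-3, 7]] = [[471, -910], [195, -374]].

[[471, -910], [195, -374]]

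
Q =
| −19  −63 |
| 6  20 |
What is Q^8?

[[−1529, −5355], [510, 1786]]

tr Q = 1 and det Q = −2, so the characteristic polynomial is λ² − (1)λ + (−2) with roots −1 and 2.
Eigenvectors give P = [[7, −3], [−2, 1]] with P⁻¹ = [[1, 3], [2, 7]], and Q = P·diag(−1, 2)·P⁻¹.
Then Q^8 = P·diag(1, 256)·P⁻¹ = [[7, −768], [−2, 256]] · [[1, 3], [2, 7]] = [[−1529, −5355], [510, 1786]].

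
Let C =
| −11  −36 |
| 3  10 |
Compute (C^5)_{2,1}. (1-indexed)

33

tr C = −1 and det C = −2, so the characteristic polynomial is λ² − (−1)λ + (−2) with roots 1 and −2.
Eigenvectors give P = [[3, 4], [−1, −1]] with P⁻¹ = [[−1, −4], [1, 3]], and C = P·diag(1, −2)·P⁻¹.
Then C^5 = P·diag(1, −32)·P⁻¹ = [[3, −128], [−1, 32]] · [[−1, −4], [1, 3]] = [[−131, −396], [33, 100]].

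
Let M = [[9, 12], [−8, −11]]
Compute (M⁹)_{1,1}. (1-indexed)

39369

tr M = −2 and det M = −3, so the characteristic polynomial is λ² − (−2)λ + (−3) with roots −3 and 1.
Eigenvectors give P = [[−1, −3], [1, 2]] with P⁻¹ = [[2, 3], [−1, −1]], and M = P·diag(−3, 1)·P⁻¹.
Then M⁹ = P·diag(−19683, 1)·P⁻¹ = [[19683, −3], [−19683, 2]] · [[2, 3], [−1, −1]] = [[39369, 59052], [−39368, −59051]].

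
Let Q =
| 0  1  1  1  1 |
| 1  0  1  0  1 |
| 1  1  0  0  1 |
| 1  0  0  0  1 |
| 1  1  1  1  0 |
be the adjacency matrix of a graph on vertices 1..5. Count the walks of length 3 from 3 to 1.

9

The number of length-3 walks from vertex 3 to vertex 1 is entry (3,1) of Q³, where Q is the adjacency matrix.
Q² = [[4, 2, 2, 1, 3], [2, 3, 2, 2, 2], [2, 2, 3, 2, 2], [1, 2, 2, 2, 1], [3, 2, 2, 1, 4]]
Q³ = [[8, 9, 9, 7, 9], [9, 6, 7, 4, 9], [9, 7, 6, 4, 9], [7, 4, 4, 2, 7], [9, 9, 9, 7, 8]]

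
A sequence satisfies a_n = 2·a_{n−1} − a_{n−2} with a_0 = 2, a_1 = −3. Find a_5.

−23

With companion matrix B = [[2, −1], [1, 0]], [a_n, a_{n−1}]ᵀ = B·[a_{n−1}, a_{n−2}]ᵀ, so [a_5, a_4]ᵀ = B⁴·[a_1, a_0]ᵀ.
B⁴ = [[5, −4], [4, −3]], giving [a_5, a_4]ᵀ = [[−23], [−18]].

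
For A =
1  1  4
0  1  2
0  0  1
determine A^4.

A = I + N where N = [[0, 1, 4], [0, 0, 2], [0, 0, 0]] is strictly upper-triangular, so N^3 = 0.
(I + N)^4 = I + 4·N + 6·N^2 = [[1, 4, 28], [0, 1, 8], [0, 0, 1]].

[[1, 4, 28], [0, 1, 8], [0, 0, 1]]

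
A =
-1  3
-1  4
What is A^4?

A^2 = [[-2, 9], [-3, 13]]
A^3 = [[-7, 30], [-10, 43]]
A^4 = [[-23, 99], [-33, 142]]

[[-23, 99], [-33, 142]]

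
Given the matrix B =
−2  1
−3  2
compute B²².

B² = I (check: tr B = 0 and det B = −1), so B²² = I since 22 is even.

[[1, 0], [0, 1]]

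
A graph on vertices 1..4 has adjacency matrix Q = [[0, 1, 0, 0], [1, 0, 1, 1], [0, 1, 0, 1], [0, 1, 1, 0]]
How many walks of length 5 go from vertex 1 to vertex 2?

The number of length-5 walks from vertex 1 to vertex 2 is entry (1,2) of Q⁵, where Q is the adjacency matrix.
Q² = [[1, 0, 1, 1], [0, 3, 1, 1], [1, 1, 2, 1], [1, 1, 1, 2]]
Q³ = [[0, 3, 1, 1], [3, 2, 4, 4], [1, 4, 2, 3], [1, 4, 3, 2]]
Q⁴ = [[3, 2, 4, 4], [2, 11, 6, 6], [4, 6, 7, 6], [4, 6, 6, 7]]
Q⁵ = [[2, 11, 6, 6], [11, 14, 17, 17], [6, 17, 12, 13], [6, 17, 13, 12]]

11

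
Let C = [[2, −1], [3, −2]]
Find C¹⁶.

[[1, 0], [0, 1]]

C² = I (check: tr C = 0 and det C = −1), so C¹⁶ = I since 16 is even.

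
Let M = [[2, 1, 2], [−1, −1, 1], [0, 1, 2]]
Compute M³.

M² = [[3, 3, 9], [−1, 1, −1], [−1, 1, 5]]
M³ = [[3, 9, 27], [−3, −3, −3], [−3, 3, 9]]

[[3, 9, 27], [−3, −3, −3], [−3, 3, 9]]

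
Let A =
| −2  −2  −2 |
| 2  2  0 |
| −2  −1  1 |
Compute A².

[[4, 2, 2], [0, 0, −4], [0, 1, 5]]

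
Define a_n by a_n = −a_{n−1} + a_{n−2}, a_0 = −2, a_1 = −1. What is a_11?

With companion matrix A = [[−1, 1], [1, 0]], [a_n, a_{n−1}]ᵀ = A·[a_{n−1}, a_{n−2}]ᵀ, so [a_11, a_10]ᵀ = A^10·[a_1, a_0]ᵀ.
A^10 = [[89, −55], [−55, 34]], giving [a_11, a_10]ᵀ = [[21], [−13]].

21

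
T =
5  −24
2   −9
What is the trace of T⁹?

tr T = −4 and det T = 3, so the characteristic polynomial is λ² − (−4)λ + (3) with roots −3 and −1.
Eigenvectors give P = [[3, 4], [1, 1]] with P⁻¹ = [[−1, 4], [1, −3]], and T = P·diag(−3, −1)·P⁻¹.
Then T⁹ = P·diag(−19683, −1)·P⁻¹ = [[−59049, −4], [−19683, −1]] · [[−1, 4], [1, −3]] = [[59045, −236184], [19682, −78729]].

−19684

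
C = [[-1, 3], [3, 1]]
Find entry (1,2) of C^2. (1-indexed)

0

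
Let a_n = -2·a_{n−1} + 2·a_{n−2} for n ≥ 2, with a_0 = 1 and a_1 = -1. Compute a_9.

-4240

With companion matrix M = [[-2, 2], [1, 0]], [a_n, a_{n−1}]ᵀ = M·[a_{n−1}, a_{n−2}]ᵀ, so [a_9, a_8]ᵀ = M⁸·[a_1, a_0]ᵀ.
M⁸ = [[2448, -1792], [-896, 656]], giving [a_9, a_8]ᵀ = [[-4240], [1552]].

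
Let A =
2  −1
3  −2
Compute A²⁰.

A² = I (check: tr A = 0 and det A = −1), so A²⁰ = I since 20 is even.

[[1, 0], [0, 1]]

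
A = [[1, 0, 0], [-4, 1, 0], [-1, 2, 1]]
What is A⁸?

A = I + N where N = [[0, 0, 0], [-4, 0, 0], [-1, 2, 0]] is strictly lower-triangular, so N³ = 0.
(I + N)⁸ = I + 8·N + 28·N² = [[1, 0, 0], [-32, 1, 0], [-232, 16, 1]].

[[1, 0, 0], [-32, 1, 0], [-232, 16, 1]]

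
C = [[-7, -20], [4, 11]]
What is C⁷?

[[-8743, -21860], [4372, 10931]]

tr C = 4 and det C = 3, so the characteristic polynomial is λ² − (4)λ + (3) with roots 3 and 1.
Eigenvectors give P = [[-2, 5], [1, -2]] with P⁻¹ = [[2, 5], [1, 2]], and C = P·diag(3, 1)·P⁻¹.
Then C⁷ = P·diag(2187, 1)·P⁻¹ = [[-4374, 5], [2187, -2]] · [[2, 5], [1, 2]] = [[-8743, -21860], [4372, 10931]].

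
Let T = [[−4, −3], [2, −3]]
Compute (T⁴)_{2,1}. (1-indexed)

T² = [[10, 21], [−14, 3]]
T³ = [[2, −93], [62, 33]]
T⁴ = [[−194, 273], [−182, −285]]

−182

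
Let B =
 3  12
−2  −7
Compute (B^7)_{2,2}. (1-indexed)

tr B = −4 and det B = 3, so the characteristic polynomial is λ² − (−4)λ + (3) with roots −1 and −3.
Eigenvectors give P = [[3, −2], [−1, 1]] with P⁻¹ = [[1, 2], [1, 3]], and B = P·diag(−1, −3)·P⁻¹.
Then B^7 = P·diag(−1, −2187)·P⁻¹ = [[−3, 4374], [1, −2187]] · [[1, 2], [1, 3]] = [[4371, 13116], [−2186, −6559]].

−6559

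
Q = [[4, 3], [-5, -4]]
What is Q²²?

Q² = I (check: tr Q = 0 and det Q = -1), so Q²² = I since 22 is even.

[[1, 0], [0, 1]]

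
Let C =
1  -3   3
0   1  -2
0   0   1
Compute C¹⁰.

C = I + N where N = [[0, -3, 3], [0, 0, -2], [0, 0, 0]] is strictly upper-triangular, so N³ = 0.
(I + N)¹⁰ = I + 10·N + 45·N² = [[1, -30, 300], [0, 1, -20], [0, 0, 1]].

[[1, -30, 300], [0, 1, -20], [0, 0, 1]]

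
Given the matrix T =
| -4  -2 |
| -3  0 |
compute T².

[[22, 8], [12, 6]]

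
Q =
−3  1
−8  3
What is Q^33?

Q² = I (check: tr Q = 0 and det Q = −1), so Q^33 = Q since 33 is odd.

[[−3, 1], [−8, 3]]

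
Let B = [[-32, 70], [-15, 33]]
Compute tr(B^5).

tr B = 1 and det B = -6, so the characteristic polynomial is λ² − (1)λ + (-6) with roots -2 and 3.
Eigenvectors give P = [[7, -2], [3, -1]] with P⁻¹ = [[1, -2], [3, -7]], and B = P·diag(-2, 3)·P⁻¹.
Then B^5 = P·diag(-32, 243)·P⁻¹ = [[-224, -486], [-96, -243]] · [[1, -2], [3, -7]] = [[-1682, 3850], [-825, 1893]].

211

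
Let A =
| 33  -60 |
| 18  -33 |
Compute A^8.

tr A = 0 and det A = -9, so the characteristic polynomial is λ² − (0)λ + (-9) with roots -3 and 3.
Eigenvectors give P = [[-5, 2], [-3, 1]] with P⁻¹ = [[1, -2], [3, -5]], and A = P·diag(-3, 3)·P⁻¹.
Then A^8 = P·diag(6561, 6561)·P⁻¹ = [[-32805, 13122], [-19683, 6561]] · [[1, -2], [3, -5]] = [[6561, 0], [0, 6561]].

[[6561, 0], [0, 6561]]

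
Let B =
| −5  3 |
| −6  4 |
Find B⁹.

[[−1025, 513], [−1026, 514]]

tr B = −1 and det B = −2, so the characteristic polynomial is λ² − (−1)λ + (−2) with roots 1 and −2.
Eigenvectors give P = [[−1, 1], [−2, 1]] with P⁻¹ = [[1, −1], [2, −1]], and B = P·diag(1, −2)·P⁻¹.
Then B⁹ = P·diag(1, −512)·P⁻¹ = [[−1, −512], [−2, −512]] · [[1, −1], [2, −1]] = [[−1025, 513], [−1026, 514]].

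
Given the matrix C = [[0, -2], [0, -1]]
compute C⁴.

C² = [[0, 2], [0, 1]]
C³ = [[0, -2], [0, -1]]
C⁴ = [[0, 2], [0, 1]]

[[0, 2], [0, 1]]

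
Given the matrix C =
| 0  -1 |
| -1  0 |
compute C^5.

[[0, -1], [-1, 0]]

C² = I (check: tr C = 0 and det C = -1), so C^5 = C since 5 is odd.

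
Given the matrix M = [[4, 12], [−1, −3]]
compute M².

[[4, 12], [−1, −3]]

M² = M (a projection; rank 1, trace 1), so M² = M.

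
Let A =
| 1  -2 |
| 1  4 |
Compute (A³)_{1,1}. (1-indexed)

tr A = 5 and det A = 6, so the characteristic polynomial is λ² − (5)λ + (6) with roots 3 and 2.
Eigenvectors give P = [[-1, -2], [1, 1]] with P⁻¹ = [[1, 2], [-1, -1]], and A = P·diag(3, 2)·P⁻¹.
Then A³ = P·diag(27, 8)·P⁻¹ = [[-27, -16], [27, 8]] · [[1, 2], [-1, -1]] = [[-11, -38], [19, 46]].

-11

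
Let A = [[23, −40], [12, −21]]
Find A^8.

[[39361, −65600], [19680, −32799]]

tr A = 2 and det A = −3, so the characteristic polynomial is λ² − (2)λ + (−3) with roots 3 and −1.
Eigenvectors give P = [[2, −5], [1, −3]] with P⁻¹ = [[3, −5], [1, −2]], and A = P·diag(3, −1)·P⁻¹.
Then A^8 = P·diag(6561, 1)·P⁻¹ = [[13122, −5], [6561, −3]] · [[3, −5], [1, −2]] = [[39361, −65600], [19680, −32799]].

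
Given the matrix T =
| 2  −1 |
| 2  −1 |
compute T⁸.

T² = T (a projection; rank 1, trace 1), so T⁸ = T.

[[2, −1], [2, −1]]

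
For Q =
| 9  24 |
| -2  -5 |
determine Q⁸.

[[26241, 78720], [-6560, -19679]]

tr Q = 4 and det Q = 3, so the characteristic polynomial is λ² − (4)λ + (3) with roots 1 and 3.
Eigenvectors give P = [[-3, -4], [1, 1]] with P⁻¹ = [[1, 4], [-1, -3]], and Q = P·diag(1, 3)·P⁻¹.
Then Q⁸ = P·diag(1, 6561)·P⁻¹ = [[-3, -26244], [1, 6561]] · [[1, 4], [-1, -3]] = [[26241, 78720], [-6560, -19679]].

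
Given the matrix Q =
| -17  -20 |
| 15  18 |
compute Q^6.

[[-1931, -2660], [1995, 2724]]

tr Q = 1 and det Q = -6, so the characteristic polynomial is λ² − (1)λ + (-6) with roots 3 and -2.
Eigenvectors give P = [[-1, 4], [1, -3]] with P⁻¹ = [[3, 4], [1, 1]], and Q = P·diag(3, -2)·P⁻¹.
Then Q^6 = P·diag(729, 64)·P⁻¹ = [[-729, 256], [729, -192]] · [[3, 4], [1, 1]] = [[-1931, -2660], [1995, 2724]].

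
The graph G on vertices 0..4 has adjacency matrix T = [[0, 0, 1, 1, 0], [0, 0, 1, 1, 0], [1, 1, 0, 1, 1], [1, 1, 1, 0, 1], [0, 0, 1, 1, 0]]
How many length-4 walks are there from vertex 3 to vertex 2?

27

The number of length-4 walks from vertex 3 to vertex 2 is entry (3,2) of T⁴, where T is the adjacency matrix.
T² = [[2, 2, 1, 1, 2], [2, 2, 1, 1, 2], [1, 1, 4, 3, 1], [1, 1, 3, 4, 1], [2, 2, 1, 1, 2]]
T³ = [[2, 2, 7, 7, 2], [2, 2, 7, 7, 2], [7, 7, 6, 7, 7], [7, 7, 7, 6, 7], [2, 2, 7, 7, 2]]
T⁴ = [[14, 14, 13, 13, 14], [14, 14, 13, 13, 14], [13, 13, 28, 27, 13], [13, 13, 27, 28, 13], [14, 14, 13, 13, 14]]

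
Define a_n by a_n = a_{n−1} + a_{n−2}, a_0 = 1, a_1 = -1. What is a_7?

With companion matrix Q = [[1, 1], [1, 0]], [a_n, a_{n−1}]ᵀ = Q·[a_{n−1}, a_{n−2}]ᵀ, so [a_7, a_6]ᵀ = Q⁶·[a_1, a_0]ᵀ.
Q⁶ = [[13, 8], [8, 5]], giving [a_7, a_6]ᵀ = [[-5], [-3]].

-5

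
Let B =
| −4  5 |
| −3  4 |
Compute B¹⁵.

B² = I (check: tr B = 0 and det B = −1), so B¹⁵ = B since 15 is odd.

[[−4, 5], [−3, 4]]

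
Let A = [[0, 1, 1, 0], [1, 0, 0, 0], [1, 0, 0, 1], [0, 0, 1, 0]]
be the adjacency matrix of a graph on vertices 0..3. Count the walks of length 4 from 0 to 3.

The number of length-4 walks from vertex 0 to vertex 3 is entry (0,3) of A⁴, where A is the adjacency matrix.
A² = [[2, 0, 0, 1], [0, 1, 1, 0], [0, 1, 2, 0], [1, 0, 0, 1]]
A³ = [[0, 2, 3, 0], [2, 0, 0, 1], [3, 0, 0, 2], [0, 1, 2, 0]]
A⁴ = [[5, 0, 0, 3], [0, 2, 3, 0], [0, 3, 5, 0], [3, 0, 0, 2]]

3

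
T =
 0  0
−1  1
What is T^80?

[[0, 0], [−1, 1]]

T² = T (a projection; rank 1, trace 1), so T^80 = T.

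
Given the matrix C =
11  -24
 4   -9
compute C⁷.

[[6563, -13128], [2188, -4377]]

tr C = 2 and det C = -3, so the characteristic polynomial is λ² − (2)λ + (-3) with roots 3 and -1.
Eigenvectors give P = [[-3, -2], [-1, -1]] with P⁻¹ = [[-1, 2], [1, -3]], and C = P·diag(3, -1)·P⁻¹.
Then C⁷ = P·diag(2187, -1)·P⁻¹ = [[-6561, 2], [-2187, 1]] · [[-1, 2], [1, -3]] = [[6563, -13128], [2188, -4377]].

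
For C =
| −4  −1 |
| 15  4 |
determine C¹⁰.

C² = I (check: tr C = 0 and det C = −1), so C¹⁰ = I since 10 is even.

[[1, 0], [0, 1]]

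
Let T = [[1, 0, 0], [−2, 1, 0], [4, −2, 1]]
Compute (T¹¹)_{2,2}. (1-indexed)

T = I + N where N = [[0, 0, 0], [−2, 0, 0], [4, −2, 0]] is strictly lower-triangular, so N³ = 0.
(I + N)¹¹ = I + 11·N + 55·N² = [[1, 0, 0], [−22, 1, 0], [264, −22, 1]].

1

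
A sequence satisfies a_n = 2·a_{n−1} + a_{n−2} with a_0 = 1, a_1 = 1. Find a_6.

99

With companion matrix B = [[2, 1], [1, 0]], [a_n, a_{n−1}]ᵀ = B·[a_{n−1}, a_{n−2}]ᵀ, so [a_6, a_5]ᵀ = B⁵·[a_1, a_0]ᵀ.
B⁵ = [[70, 29], [29, 12]], giving [a_6, a_5]ᵀ = [[99], [41]].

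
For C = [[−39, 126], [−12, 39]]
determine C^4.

[[81, 0], [0, 81]]

tr C = 0 and det C = −9, so the characteristic polynomial is λ² − (0)λ + (−9) with roots −3 and 3.
Eigenvectors give P = [[7, 3], [2, 1]] with P⁻¹ = [[1, −3], [−2, 7]], and C = P·diag(−3, 3)·P⁻¹.
Then C^4 = P·diag(81, 81)·P⁻¹ = [[567, 243], [162, 81]] · [[1, −3], [−2, 7]] = [[81, 0], [0, 81]].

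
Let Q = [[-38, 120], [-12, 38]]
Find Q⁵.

[[-608, 1920], [-192, 608]]

tr Q = 0 and det Q = -4, so the characteristic polynomial is λ² − (0)λ + (-4) with roots 2 and -2.
Eigenvectors give P = [[-3, -10], [-1, -3]] with P⁻¹ = [[3, -10], [-1, 3]], and Q = P·diag(2, -2)·P⁻¹.
Then Q⁵ = P·diag(32, -32)·P⁻¹ = [[-96, 320], [-32, 96]] · [[3, -10], [-1, 3]] = [[-608, 1920], [-192, 608]].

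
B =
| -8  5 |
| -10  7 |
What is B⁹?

[[-39878, 20195], [-40390, 20707]]

tr B = -1 and det B = -6, so the characteristic polynomial is λ² − (-1)λ + (-6) with roots 2 and -3.
Eigenvectors give P = [[1, 1], [2, 1]] with P⁻¹ = [[-1, 1], [2, -1]], and B = P·diag(2, -3)·P⁻¹.
Then B⁹ = P·diag(512, -19683)·P⁻¹ = [[512, -19683], [1024, -19683]] · [[-1, 1], [2, -1]] = [[-39878, 20195], [-40390, 20707]].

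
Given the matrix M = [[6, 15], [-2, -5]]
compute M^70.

[[6, 15], [-2, -5]]

M² = M (a projection; rank 1, trace 1), so M^70 = M.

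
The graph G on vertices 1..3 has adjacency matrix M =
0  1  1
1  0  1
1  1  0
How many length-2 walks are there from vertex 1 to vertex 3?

The number of length-2 walks from vertex 1 to vertex 3 is entry (1,3) of M^2, where M is the adjacency matrix.
M^2 = [[2, 1, 1], [1, 2, 1], [1, 1, 2]]

1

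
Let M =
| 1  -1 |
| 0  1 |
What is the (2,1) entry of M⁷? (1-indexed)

M = I + N where N = [[0, -1], [0, 0]] is strictly upper-triangular, so N² = 0.
(I + N)⁷ = I + 7·N = [[1, -7], [0, 1]].

0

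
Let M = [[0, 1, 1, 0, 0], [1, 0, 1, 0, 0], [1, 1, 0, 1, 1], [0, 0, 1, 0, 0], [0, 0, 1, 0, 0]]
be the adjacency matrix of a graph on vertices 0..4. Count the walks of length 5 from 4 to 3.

The number of length-5 walks from vertex 4 to vertex 3 is entry (4,3) of M^5, where M is the adjacency matrix.
M^2 = [[2, 1, 1, 1, 1], [1, 2, 1, 1, 1], [1, 1, 4, 0, 0], [1, 1, 0, 1, 1], [1, 1, 0, 1, 1]]
M^3 = [[2, 3, 5, 1, 1], [3, 2, 5, 1, 1], [5, 5, 2, 4, 4], [1, 1, 4, 0, 0], [1, 1, 4, 0, 0]]
M^4 = [[8, 7, 7, 5, 5], [7, 8, 7, 5, 5], [7, 7, 18, 2, 2], [5, 5, 2, 4, 4], [5, 5, 2, 4, 4]]
M^5 = [[14, 15, 25, 7, 7], [15, 14, 25, 7, 7], [25, 25, 18, 18, 18], [7, 7, 18, 2, 2], [7, 7, 18, 2, 2]]

2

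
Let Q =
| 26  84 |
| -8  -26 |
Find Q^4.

[[16, 0], [0, 16]]

tr Q = 0 and det Q = -4, so the characteristic polynomial is λ² − (0)λ + (-4) with roots 2 and -2.
Eigenvectors give P = [[7, -3], [-2, 1]] with P⁻¹ = [[1, 3], [2, 7]], and Q = P·diag(2, -2)·P⁻¹.
Then Q^4 = P·diag(16, 16)·P⁻¹ = [[112, -48], [-32, 16]] · [[1, 3], [2, 7]] = [[16, 0], [0, 16]].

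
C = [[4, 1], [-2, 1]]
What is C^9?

tr C = 5 and det C = 6, so the characteristic polynomial is λ² − (5)λ + (6) with roots 2 and 3.
Eigenvectors give P = [[-1, -1], [2, 1]] with P⁻¹ = [[1, 1], [-2, -1]], and C = P·diag(2, 3)·P⁻¹.
Then C^9 = P·diag(512, 19683)·P⁻¹ = [[-512, -19683], [1024, 19683]] · [[1, 1], [-2, -1]] = [[38854, 19171], [-38342, -18659]].

[[38854, 19171], [-38342, -18659]]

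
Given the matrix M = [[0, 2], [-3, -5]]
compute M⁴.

[[-114, -130], [195, 211]]

tr M = -5 and det M = 6, so the characteristic polynomial is λ² − (-5)λ + (6) with roots -2 and -3.
Eigenvectors give P = [[1, 2], [-1, -3]] with P⁻¹ = [[3, 2], [-1, -1]], and M = P·diag(-2, -3)·P⁻¹.
Then M⁴ = P·diag(16, 81)·P⁻¹ = [[16, 162], [-16, -243]] · [[3, 2], [-1, -1]] = [[-114, -130], [195, 211]].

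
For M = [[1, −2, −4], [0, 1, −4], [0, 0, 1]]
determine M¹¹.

[[1, −22, 396], [0, 1, −44], [0, 0, 1]]

M = I + N where N = [[0, −2, −4], [0, 0, −4], [0, 0, 0]] is strictly upper-triangular, so N³ = 0.
(I + N)¹¹ = I + 11·N + 55·N² = [[1, −22, 396], [0, 1, −44], [0, 0, 1]].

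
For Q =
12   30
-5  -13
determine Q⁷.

tr Q = -1 and det Q = -6, so the characteristic polynomial is λ² − (-1)λ + (-6) with roots 2 and -3.
Eigenvectors give P = [[-3, 2], [1, -1]] with P⁻¹ = [[-1, -2], [-1, -3]], and Q = P·diag(2, -3)·P⁻¹.
Then Q⁷ = P·diag(128, -2187)·P⁻¹ = [[-384, -4374], [128, 2187]] · [[-1, -2], [-1, -3]] = [[4758, 13890], [-2315, -6817]].

[[4758, 13890], [-2315, -6817]]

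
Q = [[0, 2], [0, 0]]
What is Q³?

Q is strictly triangular, hence nilpotent: Q² = 0, so Q³ = 0.

[[0, 0], [0, 0]]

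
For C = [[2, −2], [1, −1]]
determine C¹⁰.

[[2, −2], [1, −1]]

C² = C (a projection; rank 1, trace 1), so C¹⁰ = C.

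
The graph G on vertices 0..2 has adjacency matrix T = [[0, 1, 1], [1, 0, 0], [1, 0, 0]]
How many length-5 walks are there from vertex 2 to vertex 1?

The number of length-5 walks from vertex 2 to vertex 1 is entry (2,1) of T⁵, where T is the adjacency matrix.
T² = [[2, 0, 0], [0, 1, 1], [0, 1, 1]]
T³ = [[0, 2, 2], [2, 0, 0], [2, 0, 0]]
T⁴ = [[4, 0, 0], [0, 2, 2], [0, 2, 2]]
T⁵ = [[0, 4, 4], [4, 0, 0], [4, 0, 0]]

0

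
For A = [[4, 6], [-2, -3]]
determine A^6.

[[4, 6], [-2, -3]]

A² = A (a projection; rank 1, trace 1), so A^6 = A.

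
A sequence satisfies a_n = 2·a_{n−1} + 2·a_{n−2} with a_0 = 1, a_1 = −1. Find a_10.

−1792

With companion matrix M = [[2, 2], [1, 0]], [a_n, a_{n−1}]ᵀ = M·[a_{n−1}, a_{n−2}]ᵀ, so [a_10, a_9]ᵀ = M⁹·[a_1, a_0]ᵀ.
M⁹ = [[6688, 4896], [2448, 1792]], giving [a_10, a_9]ᵀ = [[−1792], [−656]].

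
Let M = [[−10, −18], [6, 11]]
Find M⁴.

tr M = 1 and det M = −2, so the characteristic polynomial is λ² − (1)λ + (−2) with roots 2 and −1.
Eigenvectors give P = [[3, 2], [−2, −1]] with P⁻¹ = [[−1, −2], [2, 3]], and M = P·diag(2, −1)·P⁻¹.
Then M⁴ = P·diag(16, 1)·P⁻¹ = [[48, 2], [−32, −1]] · [[−1, −2], [2, 3]] = [[−44, −90], [30, 61]].

[[−44, −90], [30, 61]]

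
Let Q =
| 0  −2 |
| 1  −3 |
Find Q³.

Q² = [[−2, 6], [−3, 7]]
Q³ = [[6, −14], [7, −15]]

[[6, −14], [7, −15]]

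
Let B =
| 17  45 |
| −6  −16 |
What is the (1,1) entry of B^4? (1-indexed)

tr B = 1 and det B = −2, so the characteristic polynomial is λ² − (1)λ + (−2) with roots 2 and −1.
Eigenvectors give P = [[−3, −5], [1, 2]] with P⁻¹ = [[−2, −5], [1, 3]], and B = P·diag(2, −1)·P⁻¹.
Then B^4 = P·diag(16, 1)·P⁻¹ = [[−48, −5], [16, 2]] · [[−2, −5], [1, 3]] = [[91, 225], [−30, −74]].

91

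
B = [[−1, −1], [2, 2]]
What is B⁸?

[[−1, −1], [2, 2]]

B² = B (a projection; rank 1, trace 1), so B⁸ = B.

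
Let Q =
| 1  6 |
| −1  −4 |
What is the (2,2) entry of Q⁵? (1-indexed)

tr Q = −3 and det Q = 2, so the characteristic polynomial is λ² − (−3)λ + (2) with roots −2 and −1.
Eigenvectors give P = [[2, −3], [−1, 1]] with P⁻¹ = [[−1, −3], [−1, −2]], and Q = P·diag(−2, −1)·P⁻¹.
Then Q⁵ = P·diag(−32, −1)·P⁻¹ = [[−64, 3], [32, −1]] · [[−1, −3], [−1, −2]] = [[61, 186], [−31, −94]].

−94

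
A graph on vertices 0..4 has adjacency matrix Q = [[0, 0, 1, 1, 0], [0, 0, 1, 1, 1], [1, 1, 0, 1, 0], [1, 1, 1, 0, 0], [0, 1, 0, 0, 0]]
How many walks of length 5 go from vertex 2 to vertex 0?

31

The number of length-5 walks from vertex 2 to vertex 0 is entry (2,0) of Q^5, where Q is the adjacency matrix.
Q^2 = [[2, 2, 1, 1, 0], [2, 3, 1, 1, 0], [1, 1, 3, 2, 1], [1, 1, 2, 3, 1], [0, 0, 1, 1, 1]]
Q^3 = [[2, 2, 5, 5, 2], [2, 2, 6, 6, 3], [5, 6, 4, 5, 1], [5, 6, 5, 4, 1], [2, 3, 1, 1, 0]]
Q^4 = [[10, 12, 9, 9, 2], [12, 15, 10, 10, 2], [9, 10, 16, 15, 6], [9, 10, 15, 16, 6], [2, 2, 6, 6, 3]]
Q^5 = [[18, 20, 31, 31, 12], [20, 22, 37, 37, 15], [31, 37, 34, 35, 10], [31, 37, 35, 34, 10], [12, 15, 10, 10, 2]]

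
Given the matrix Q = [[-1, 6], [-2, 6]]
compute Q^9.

tr Q = 5 and det Q = 6, so the characteristic polynomial is λ² − (5)λ + (6) with roots 3 and 2.
Eigenvectors give P = [[3, -2], [2, -1]] with P⁻¹ = [[-1, 2], [-2, 3]], and Q = P·diag(3, 2)·P⁻¹.
Then Q^9 = P·diag(19683, 512)·P⁻¹ = [[59049, -1024], [39366, -512]] · [[-1, 2], [-2, 3]] = [[-57001, 115026], [-38342, 77196]].

[[-57001, 115026], [-38342, 77196]]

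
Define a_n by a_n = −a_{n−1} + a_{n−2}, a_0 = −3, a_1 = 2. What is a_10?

−212

With companion matrix B = [[−1, 1], [1, 0]], [a_n, a_{n−1}]ᵀ = B·[a_{n−1}, a_{n−2}]ᵀ, so [a_10, a_9]ᵀ = B⁹·[a_1, a_0]ᵀ.
B⁹ = [[−55, 34], [34, −21]], giving [a_10, a_9]ᵀ = [[−212], [131]].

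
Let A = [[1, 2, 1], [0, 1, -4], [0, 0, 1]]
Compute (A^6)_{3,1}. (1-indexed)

A = I + N where N = [[0, 2, 1], [0, 0, -4], [0, 0, 0]] is strictly upper-triangular, so N^3 = 0.
(I + N)^6 = I + 6·N + 15·N^2 = [[1, 12, -114], [0, 1, -24], [0, 0, 1]].

0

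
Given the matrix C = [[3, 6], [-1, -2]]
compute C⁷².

[[3, 6], [-1, -2]]

C² = C (a projection; rank 1, trace 1), so C⁷² = C.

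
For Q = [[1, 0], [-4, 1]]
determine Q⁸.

[[1, 0], [-32, 1]]

Q = I + N where N = [[0, 0], [-4, 0]] is strictly lower-triangular, so N² = 0.
(I + N)⁸ = I + 8·N = [[1, 0], [-32, 1]].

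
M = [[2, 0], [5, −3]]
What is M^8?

[[256, 0], [−6305, 6561]]

tr M = −1 and det M = −6, so the characteristic polynomial is λ² − (−1)λ + (−6) with roots 2 and −3.
Eigenvectors give P = [[1, 0], [1, −1]] with P⁻¹ = [[1, 0], [1, −1]], and M = P·diag(2, −3)·P⁻¹.
Then M^8 = P·diag(256, 6561)·P⁻¹ = [[256, 0], [256, −6561]] · [[1, 0], [1, −1]] = [[256, 0], [−6305, 6561]].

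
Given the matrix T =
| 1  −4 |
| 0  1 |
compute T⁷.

[[1, −28], [0, 1]]

T = I + N where N = [[0, −4], [0, 0]] is strictly upper-triangular, so N² = 0.
(I + N)⁷ = I + 7·N = [[1, −28], [0, 1]].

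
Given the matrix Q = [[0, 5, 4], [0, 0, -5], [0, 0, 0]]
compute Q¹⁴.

[[0, 0, 0], [0, 0, 0], [0, 0, 0]]

Q is strictly triangular, hence nilpotent: Q³ = 0, so Q¹⁴ = 0.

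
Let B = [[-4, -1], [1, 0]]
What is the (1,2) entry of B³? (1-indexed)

B² = [[15, 4], [-4, -1]]
B³ = [[-56, -15], [15, 4]]

-15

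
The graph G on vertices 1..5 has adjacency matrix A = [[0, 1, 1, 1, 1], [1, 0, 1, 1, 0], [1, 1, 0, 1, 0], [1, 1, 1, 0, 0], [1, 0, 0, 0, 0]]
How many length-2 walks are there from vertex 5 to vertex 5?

The number of length-2 walks from vertex 5 to vertex 5 is entry (5,5) of A², where A is the adjacency matrix.
A² = [[4, 2, 2, 2, 0], [2, 3, 2, 2, 1], [2, 2, 3, 2, 1], [2, 2, 2, 3, 1], [0, 1, 1, 1, 1]]

1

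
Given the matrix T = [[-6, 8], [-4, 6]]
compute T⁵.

[[-96, 128], [-64, 96]]

tr T = 0 and det T = -4, so the characteristic polynomial is λ² − (0)λ + (-4) with roots 2 and -2.
Eigenvectors give P = [[1, 2], [1, 1]] with P⁻¹ = [[-1, 2], [1, -1]], and T = P·diag(2, -2)·P⁻¹.
Then T⁵ = P·diag(32, -32)·P⁻¹ = [[32, -64], [32, -32]] · [[-1, 2], [1, -1]] = [[-96, 128], [-64, 96]].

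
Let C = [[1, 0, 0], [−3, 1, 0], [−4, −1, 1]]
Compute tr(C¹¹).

3

C = I + N where N = [[0, 0, 0], [−3, 0, 0], [−4, −1, 0]] is strictly lower-triangular, so N³ = 0.
(I + N)¹¹ = I + 11·N + 55·N² = [[1, 0, 0], [−33, 1, 0], [121, −11, 1]].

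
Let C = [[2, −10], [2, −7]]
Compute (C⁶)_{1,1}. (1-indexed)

−2596

tr C = −5 and det C = 6, so the characteristic polynomial is λ² − (−5)λ + (6) with roots −2 and −3.
Eigenvectors give P = [[5, 2], [2, 1]] with P⁻¹ = [[1, −2], [−2, 5]], and C = P·diag(−2, −3)·P⁻¹.
Then C⁶ = P·diag(64, 729)·P⁻¹ = [[320, 1458], [128, 729]] · [[1, −2], [−2, 5]] = [[−2596, 6650], [−1330, 3389]].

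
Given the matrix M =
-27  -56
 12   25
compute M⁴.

[[561, 1120], [-240, -479]]

tr M = -2 and det M = -3, so the characteristic polynomial is λ² − (-2)λ + (-3) with roots 1 and -3.
Eigenvectors give P = [[-2, 7], [1, -3]] with P⁻¹ = [[3, 7], [1, 2]], and M = P·diag(1, -3)·P⁻¹.
Then M⁴ = P·diag(1, 81)·P⁻¹ = [[-2, 567], [1, -243]] · [[3, 7], [1, 2]] = [[561, 1120], [-240, -479]].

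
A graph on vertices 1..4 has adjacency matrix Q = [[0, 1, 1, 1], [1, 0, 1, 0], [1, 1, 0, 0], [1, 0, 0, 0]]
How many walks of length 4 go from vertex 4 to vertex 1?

The number of length-4 walks from vertex 4 to vertex 1 is entry (4,1) of Q⁴, where Q is the adjacency matrix.
Q² = [[3, 1, 1, 0], [1, 2, 1, 1], [1, 1, 2, 1], [0, 1, 1, 1]]
Q³ = [[2, 4, 4, 3], [4, 2, 3, 1], [4, 3, 2, 1], [3, 1, 1, 0]]
Q⁴ = [[11, 6, 6, 2], [6, 7, 6, 4], [6, 6, 7, 4], [2, 4, 4, 3]]

2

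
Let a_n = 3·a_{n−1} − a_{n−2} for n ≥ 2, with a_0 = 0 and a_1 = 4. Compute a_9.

10336

With companion matrix B = [[3, −1], [1, 0]], [a_n, a_{n−1}]ᵀ = B·[a_{n−1}, a_{n−2}]ᵀ, so [a_9, a_8]ᵀ = B⁸·[a_1, a_0]ᵀ.
B⁸ = [[2584, −987], [987, −377]], giving [a_9, a_8]ᵀ = [[10336], [3948]].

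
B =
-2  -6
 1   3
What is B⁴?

B² = B (a projection; rank 1, trace 1), so B⁴ = B.

[[-2, -6], [1, 3]]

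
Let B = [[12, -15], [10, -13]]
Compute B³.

[[78, -105], [70, -97]]

tr B = -1 and det B = -6, so the characteristic polynomial is λ² − (-1)λ + (-6) with roots -3 and 2.
Eigenvectors give P = [[1, 3], [1, 2]] with P⁻¹ = [[-2, 3], [1, -1]], and B = P·diag(-3, 2)·P⁻¹.
Then B³ = P·diag(-27, 8)·P⁻¹ = [[-27, 24], [-27, 16]] · [[-2, 3], [1, -1]] = [[78, -105], [70, -97]].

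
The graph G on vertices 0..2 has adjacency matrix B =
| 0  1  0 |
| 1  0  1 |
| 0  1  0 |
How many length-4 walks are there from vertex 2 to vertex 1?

0

The number of length-4 walks from vertex 2 to vertex 1 is entry (2,1) of B⁴, where B is the adjacency matrix.
B² = [[1, 0, 1], [0, 2, 0], [1, 0, 1]]
B³ = [[0, 2, 0], [2, 0, 2], [0, 2, 0]]
B⁴ = [[2, 0, 2], [0, 4, 0], [2, 0, 2]]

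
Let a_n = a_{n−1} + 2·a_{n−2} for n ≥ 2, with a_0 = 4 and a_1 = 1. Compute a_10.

With companion matrix Q = [[1, 2], [1, 0]], [a_n, a_{n−1}]ᵀ = Q·[a_{n−1}, a_{n−2}]ᵀ, so [a_10, a_9]ᵀ = Q^9·[a_1, a_0]ᵀ.
Q^9 = [[341, 342], [171, 170]], giving [a_10, a_9]ᵀ = [[1709], [851]].

1709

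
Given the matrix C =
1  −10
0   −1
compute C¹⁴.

C² = I (check: tr C = 0 and det C = −1), so C¹⁴ = I since 14 is even.

[[1, 0], [0, 1]]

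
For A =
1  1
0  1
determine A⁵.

[[1, 5], [0, 1]]

A = I + N where N = [[0, 1], [0, 0]] is strictly upper-triangular, so N² = 0.
(I + N)⁵ = I + 5·N = [[1, 5], [0, 1]].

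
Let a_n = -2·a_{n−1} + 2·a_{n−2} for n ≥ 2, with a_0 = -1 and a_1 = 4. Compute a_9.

11584

With companion matrix A = [[-2, 2], [1, 0]], [a_n, a_{n−1}]ᵀ = A·[a_{n−1}, a_{n−2}]ᵀ, so [a_9, a_8]ᵀ = A⁸·[a_1, a_0]ᵀ.
A⁸ = [[2448, -1792], [-896, 656]], giving [a_9, a_8]ᵀ = [[11584], [-4240]].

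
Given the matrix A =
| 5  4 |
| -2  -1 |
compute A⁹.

[[39365, 39364], [-19682, -19681]]

tr A = 4 and det A = 3, so the characteristic polynomial is λ² − (4)λ + (3) with roots 1 and 3.
Eigenvectors give P = [[-1, 2], [1, -1]] with P⁻¹ = [[1, 2], [1, 1]], and A = P·diag(1, 3)·P⁻¹.
Then A⁹ = P·diag(1, 19683)·P⁻¹ = [[-1, 39366], [1, -19683]] · [[1, 2], [1, 1]] = [[39365, 39364], [-19682, -19681]].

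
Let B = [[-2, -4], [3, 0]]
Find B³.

[[40, 32], [-24, 24]]

B² = [[-8, 8], [-6, -12]]
B³ = [[40, 32], [-24, 24]]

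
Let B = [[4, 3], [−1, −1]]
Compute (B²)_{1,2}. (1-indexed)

9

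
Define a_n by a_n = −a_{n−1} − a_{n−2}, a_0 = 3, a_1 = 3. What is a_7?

With companion matrix Q = [[−1, −1], [1, 0]], [a_n, a_{n−1}]ᵀ = Q·[a_{n−1}, a_{n−2}]ᵀ, so [a_7, a_6]ᵀ = Q⁶·[a_1, a_0]ᵀ.
Q⁶ = [[1, 0], [0, 1]], giving [a_7, a_6]ᵀ = [[3], [3]].

3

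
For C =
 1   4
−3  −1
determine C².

[[−11, 0], [0, −11]]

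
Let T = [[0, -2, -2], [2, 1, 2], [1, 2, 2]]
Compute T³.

[[-20, -10, -16], [4, -3, -2], [14, 4, 8]]

T² = [[-6, -6, -8], [4, 1, 2], [6, 4, 6]]
T³ = [[-20, -10, -16], [4, -3, -2], [14, 4, 8]]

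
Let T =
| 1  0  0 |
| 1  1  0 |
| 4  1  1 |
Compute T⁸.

T = I + N where N = [[0, 0, 0], [1, 0, 0], [4, 1, 0]] is strictly lower-triangular, so N³ = 0.
(I + N)⁸ = I + 8·N + 28·N² = [[1, 0, 0], [8, 1, 0], [60, 8, 1]].

[[1, 0, 0], [8, 1, 0], [60, 8, 1]]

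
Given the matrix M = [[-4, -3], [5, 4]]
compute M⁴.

M² = I (check: tr M = 0 and det M = -1), so M⁴ = I since 4 is even.

[[1, 0], [0, 1]]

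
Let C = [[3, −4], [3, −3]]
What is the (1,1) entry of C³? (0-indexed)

9

C² = [[−3, 0], [0, −3]]
C³ = [[−9, 12], [−9, 9]]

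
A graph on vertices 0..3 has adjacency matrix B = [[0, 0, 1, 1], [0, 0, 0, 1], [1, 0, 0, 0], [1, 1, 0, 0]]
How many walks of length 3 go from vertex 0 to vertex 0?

0

The number of length-3 walks from vertex 0 to vertex 0 is entry (0,0) of B³, where B is the adjacency matrix.
B² = [[2, 1, 0, 0], [1, 1, 0, 0], [0, 0, 1, 1], [0, 0, 1, 2]]
B³ = [[0, 0, 2, 3], [0, 0, 1, 2], [2, 1, 0, 0], [3, 2, 0, 0]]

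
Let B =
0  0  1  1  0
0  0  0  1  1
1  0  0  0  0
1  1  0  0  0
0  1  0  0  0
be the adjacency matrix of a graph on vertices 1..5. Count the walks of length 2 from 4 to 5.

1

The number of length-2 walks from vertex 4 to vertex 5 is entry (4,5) of B², where B is the adjacency matrix.
B² = [[2, 1, 0, 0, 0], [1, 2, 0, 0, 0], [0, 0, 1, 1, 0], [0, 0, 1, 2, 1], [0, 0, 0, 1, 1]]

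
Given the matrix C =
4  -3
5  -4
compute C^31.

[[4, -3], [5, -4]]

C² = I (check: tr C = 0 and det C = -1), so C^31 = C since 31 is odd.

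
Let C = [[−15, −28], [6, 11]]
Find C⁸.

[[45921, 91840], [−19680, −39359]]

tr C = −4 and det C = 3, so the characteristic polynomial is λ² − (−4)λ + (3) with roots −3 and −1.
Eigenvectors give P = [[−7, 2], [3, −1]] with P⁻¹ = [[−1, −2], [−3, −7]], and C = P·diag(−3, −1)·P⁻¹.
Then C⁸ = P·diag(6561, 1)·P⁻¹ = [[−45927, 2], [19683, −1]] · [[−1, −2], [−3, −7]] = [[45921, 91840], [−19680, −39359]].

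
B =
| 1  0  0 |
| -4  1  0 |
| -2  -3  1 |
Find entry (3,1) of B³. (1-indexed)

B = I + N where N = [[0, 0, 0], [-4, 0, 0], [-2, -3, 0]] is strictly lower-triangular, so N³ = 0.
(I + N)³ = I + 3·N + 3·N² = [[1, 0, 0], [-12, 1, 0], [30, -9, 1]].

30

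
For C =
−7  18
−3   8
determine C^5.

[[−67, 198], [−33, 98]]

tr C = 1 and det C = −2, so the characteristic polynomial is λ² − (1)λ + (−2) with roots 2 and −1.
Eigenvectors give P = [[−2, 3], [−1, 1]] with P⁻¹ = [[1, −3], [1, −2]], and C = P·diag(2, −1)·P⁻¹.
Then C^5 = P·diag(32, −1)·P⁻¹ = [[−64, −3], [−32, −1]] · [[1, −3], [1, −2]] = [[−67, 198], [−33, 98]].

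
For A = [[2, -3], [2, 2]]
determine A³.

[[-28, -18], [12, -28]]

A² = [[-2, -12], [8, -2]]
A³ = [[-28, -18], [12, -28]]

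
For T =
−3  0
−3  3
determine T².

[[9, 0], [0, 9]]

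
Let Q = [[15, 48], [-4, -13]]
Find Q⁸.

[[26241, 78720], [-6560, -19679]]

tr Q = 2 and det Q = -3, so the characteristic polynomial is λ² − (2)λ + (-3) with roots 3 and -1.
Eigenvectors give P = [[4, -3], [-1, 1]] with P⁻¹ = [[1, 3], [1, 4]], and Q = P·diag(3, -1)·P⁻¹.
Then Q⁸ = P·diag(6561, 1)·P⁻¹ = [[26244, -3], [-6561, 1]] · [[1, 3], [1, 4]] = [[26241, 78720], [-6560, -19679]].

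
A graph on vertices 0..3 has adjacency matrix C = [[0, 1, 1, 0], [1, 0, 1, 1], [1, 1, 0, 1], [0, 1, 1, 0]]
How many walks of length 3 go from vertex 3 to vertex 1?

The number of length-3 walks from vertex 3 to vertex 1 is entry (3,1) of C³, where C is the adjacency matrix.
C² = [[2, 1, 1, 2], [1, 3, 2, 1], [1, 2, 3, 1], [2, 1, 1, 2]]
C³ = [[2, 5, 5, 2], [5, 4, 5, 5], [5, 5, 4, 5], [2, 5, 5, 2]]

5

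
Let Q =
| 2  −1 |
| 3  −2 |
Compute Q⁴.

[[1, 0], [0, 1]]

Q² = I (check: tr Q = 0 and det Q = −1), so Q⁴ = I since 4 is even.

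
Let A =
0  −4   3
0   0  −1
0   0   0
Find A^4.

A is strictly triangular, hence nilpotent: A^3 = 0, so A^4 = 0.

[[0, 0, 0], [0, 0, 0], [0, 0, 0]]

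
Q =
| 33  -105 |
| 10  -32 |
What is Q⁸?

[[44391, -132405], [12610, -37574]]

tr Q = 1 and det Q = -6, so the characteristic polynomial is λ² − (1)λ + (-6) with roots 3 and -2.
Eigenvectors give P = [[7, 3], [2, 1]] with P⁻¹ = [[1, -3], [-2, 7]], and Q = P·diag(3, -2)·P⁻¹.
Then Q⁸ = P·diag(6561, 256)·P⁻¹ = [[45927, 768], [13122, 256]] · [[1, -3], [-2, 7]] = [[44391, -132405], [12610, -37574]].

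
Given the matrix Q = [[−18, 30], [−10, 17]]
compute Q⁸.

[[25476, −37830], [12610, −18659]]

tr Q = −1 and det Q = −6, so the characteristic polynomial is λ² − (−1)λ + (−6) with roots 2 and −3.
Eigenvectors give P = [[−3, 2], [−2, 1]] with P⁻¹ = [[1, −2], [2, −3]], and Q = P·diag(2, −3)·P⁻¹.
Then Q⁸ = P·diag(256, 6561)·P⁻¹ = [[−768, 13122], [−512, 6561]] · [[1, −2], [2, −3]] = [[25476, −37830], [12610, −18659]].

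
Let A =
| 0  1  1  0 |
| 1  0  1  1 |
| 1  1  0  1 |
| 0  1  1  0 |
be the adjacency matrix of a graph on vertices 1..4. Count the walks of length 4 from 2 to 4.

The number of length-4 walks from vertex 2 to vertex 4 is entry (2,4) of A⁴, where A is the adjacency matrix.
A² = [[2, 1, 1, 2], [1, 3, 2, 1], [1, 2, 3, 1], [2, 1, 1, 2]]
A³ = [[2, 5, 5, 2], [5, 4, 5, 5], [5, 5, 4, 5], [2, 5, 5, 2]]
A⁴ = [[10, 9, 9, 10], [9, 15, 14, 9], [9, 14, 15, 9], [10, 9, 9, 10]]

9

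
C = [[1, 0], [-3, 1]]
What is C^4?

C = I + N where N = [[0, 0], [-3, 0]] is strictly lower-triangular, so N^2 = 0.
(I + N)^4 = I + 4·N = [[1, 0], [-12, 1]].

[[1, 0], [-12, 1]]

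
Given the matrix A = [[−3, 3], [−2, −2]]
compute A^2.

[[3, −15], [10, −2]]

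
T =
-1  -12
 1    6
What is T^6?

[[-1931, -7980], [665, 2724]]

tr T = 5 and det T = 6, so the characteristic polynomial is λ² − (5)λ + (6) with roots 3 and 2.
Eigenvectors give P = [[3, 4], [-1, -1]] with P⁻¹ = [[-1, -4], [1, 3]], and T = P·diag(3, 2)·P⁻¹.
Then T^6 = P·diag(729, 64)·P⁻¹ = [[2187, 256], [-729, -64]] · [[-1, -4], [1, 3]] = [[-1931, -7980], [665, 2724]].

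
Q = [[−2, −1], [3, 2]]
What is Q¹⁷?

Q² = I (check: tr Q = 0 and det Q = −1), so Q¹⁷ = Q since 17 is odd.

[[−2, −1], [3, 2]]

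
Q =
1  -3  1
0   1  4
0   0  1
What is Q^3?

Q = I + N where N = [[0, -3, 1], [0, 0, 4], [0, 0, 0]] is strictly upper-triangular, so N^3 = 0.
(I + N)^3 = I + 3·N + 3·N^2 = [[1, -9, -33], [0, 1, 12], [0, 0, 1]].

[[1, -9, -33], [0, 1, 12], [0, 0, 1]]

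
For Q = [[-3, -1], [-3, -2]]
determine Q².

[[12, 5], [15, 7]]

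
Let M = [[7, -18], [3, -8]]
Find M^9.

[[1027, -3078], [513, -1538]]

tr M = -1 and det M = -2, so the characteristic polynomial is λ² − (-1)λ + (-2) with roots -2 and 1.
Eigenvectors give P = [[2, 3], [1, 1]] with P⁻¹ = [[-1, 3], [1, -2]], and M = P·diag(-2, 1)·P⁻¹.
Then M^9 = P·diag(-512, 1)·P⁻¹ = [[-1024, 3], [-512, 1]] · [[-1, 3], [1, -2]] = [[1027, -3078], [513, -1538]].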